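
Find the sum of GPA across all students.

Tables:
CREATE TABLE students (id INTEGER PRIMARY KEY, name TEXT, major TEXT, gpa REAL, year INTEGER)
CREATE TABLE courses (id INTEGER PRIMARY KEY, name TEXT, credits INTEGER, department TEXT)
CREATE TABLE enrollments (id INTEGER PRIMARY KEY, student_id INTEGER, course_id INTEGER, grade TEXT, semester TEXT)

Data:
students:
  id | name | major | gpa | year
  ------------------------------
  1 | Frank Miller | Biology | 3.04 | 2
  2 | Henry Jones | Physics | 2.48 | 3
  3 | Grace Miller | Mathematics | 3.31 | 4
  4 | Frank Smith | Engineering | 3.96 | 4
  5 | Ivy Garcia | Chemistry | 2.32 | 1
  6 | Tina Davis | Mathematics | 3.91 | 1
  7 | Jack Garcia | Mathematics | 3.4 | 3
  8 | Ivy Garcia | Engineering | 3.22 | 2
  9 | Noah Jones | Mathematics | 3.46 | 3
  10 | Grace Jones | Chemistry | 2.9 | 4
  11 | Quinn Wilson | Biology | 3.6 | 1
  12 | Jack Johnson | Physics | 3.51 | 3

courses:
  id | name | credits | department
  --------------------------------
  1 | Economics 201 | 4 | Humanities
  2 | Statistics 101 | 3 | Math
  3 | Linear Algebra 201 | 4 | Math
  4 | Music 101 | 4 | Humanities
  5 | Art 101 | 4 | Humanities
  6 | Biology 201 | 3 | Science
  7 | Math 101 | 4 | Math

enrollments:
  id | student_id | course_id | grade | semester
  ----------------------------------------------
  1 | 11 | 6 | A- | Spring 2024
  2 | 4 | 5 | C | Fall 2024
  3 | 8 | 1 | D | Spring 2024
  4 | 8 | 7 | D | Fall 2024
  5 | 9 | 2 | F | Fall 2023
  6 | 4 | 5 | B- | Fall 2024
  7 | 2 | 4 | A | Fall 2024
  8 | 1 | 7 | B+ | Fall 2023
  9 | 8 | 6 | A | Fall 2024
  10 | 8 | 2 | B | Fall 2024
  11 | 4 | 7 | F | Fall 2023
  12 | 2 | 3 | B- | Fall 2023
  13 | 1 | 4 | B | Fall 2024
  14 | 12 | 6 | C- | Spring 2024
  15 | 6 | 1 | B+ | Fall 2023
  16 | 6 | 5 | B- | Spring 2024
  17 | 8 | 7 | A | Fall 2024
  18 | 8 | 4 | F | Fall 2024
SELECT SUM(gpa) FROM students

Execution result:
39.11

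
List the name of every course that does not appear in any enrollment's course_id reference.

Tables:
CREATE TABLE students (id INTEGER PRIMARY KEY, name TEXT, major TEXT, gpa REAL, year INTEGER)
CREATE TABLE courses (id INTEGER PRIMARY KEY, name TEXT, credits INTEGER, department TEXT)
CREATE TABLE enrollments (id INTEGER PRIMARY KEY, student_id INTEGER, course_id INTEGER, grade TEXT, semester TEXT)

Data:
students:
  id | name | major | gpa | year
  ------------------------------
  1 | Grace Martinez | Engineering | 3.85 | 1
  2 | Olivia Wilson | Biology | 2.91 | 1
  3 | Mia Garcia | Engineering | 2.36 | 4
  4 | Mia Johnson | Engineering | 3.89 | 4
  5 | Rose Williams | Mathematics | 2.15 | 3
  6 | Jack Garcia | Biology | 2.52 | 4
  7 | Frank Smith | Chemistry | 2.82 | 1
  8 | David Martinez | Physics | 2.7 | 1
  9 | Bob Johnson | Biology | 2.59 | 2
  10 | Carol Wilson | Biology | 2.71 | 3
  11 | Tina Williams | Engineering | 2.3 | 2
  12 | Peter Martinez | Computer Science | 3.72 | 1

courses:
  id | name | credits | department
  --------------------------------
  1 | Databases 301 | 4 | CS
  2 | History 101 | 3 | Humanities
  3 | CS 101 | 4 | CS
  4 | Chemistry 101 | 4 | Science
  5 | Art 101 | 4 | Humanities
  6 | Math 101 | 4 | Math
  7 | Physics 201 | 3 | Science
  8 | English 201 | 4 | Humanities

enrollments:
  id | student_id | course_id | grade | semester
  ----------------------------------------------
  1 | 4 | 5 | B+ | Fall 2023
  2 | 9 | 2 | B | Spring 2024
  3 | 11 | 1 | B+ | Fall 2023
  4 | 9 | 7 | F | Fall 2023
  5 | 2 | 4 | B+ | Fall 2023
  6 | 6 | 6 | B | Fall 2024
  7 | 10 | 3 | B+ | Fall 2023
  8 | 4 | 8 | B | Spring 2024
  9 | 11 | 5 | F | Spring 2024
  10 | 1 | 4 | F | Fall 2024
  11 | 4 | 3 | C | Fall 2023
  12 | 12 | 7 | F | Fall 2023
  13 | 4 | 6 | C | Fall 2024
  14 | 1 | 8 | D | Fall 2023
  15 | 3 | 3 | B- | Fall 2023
SELECT p.name FROM courses p LEFT JOIN enrollments c ON c.course_id = p.id WHERE c.id IS NULL

Execution result:
(no rows)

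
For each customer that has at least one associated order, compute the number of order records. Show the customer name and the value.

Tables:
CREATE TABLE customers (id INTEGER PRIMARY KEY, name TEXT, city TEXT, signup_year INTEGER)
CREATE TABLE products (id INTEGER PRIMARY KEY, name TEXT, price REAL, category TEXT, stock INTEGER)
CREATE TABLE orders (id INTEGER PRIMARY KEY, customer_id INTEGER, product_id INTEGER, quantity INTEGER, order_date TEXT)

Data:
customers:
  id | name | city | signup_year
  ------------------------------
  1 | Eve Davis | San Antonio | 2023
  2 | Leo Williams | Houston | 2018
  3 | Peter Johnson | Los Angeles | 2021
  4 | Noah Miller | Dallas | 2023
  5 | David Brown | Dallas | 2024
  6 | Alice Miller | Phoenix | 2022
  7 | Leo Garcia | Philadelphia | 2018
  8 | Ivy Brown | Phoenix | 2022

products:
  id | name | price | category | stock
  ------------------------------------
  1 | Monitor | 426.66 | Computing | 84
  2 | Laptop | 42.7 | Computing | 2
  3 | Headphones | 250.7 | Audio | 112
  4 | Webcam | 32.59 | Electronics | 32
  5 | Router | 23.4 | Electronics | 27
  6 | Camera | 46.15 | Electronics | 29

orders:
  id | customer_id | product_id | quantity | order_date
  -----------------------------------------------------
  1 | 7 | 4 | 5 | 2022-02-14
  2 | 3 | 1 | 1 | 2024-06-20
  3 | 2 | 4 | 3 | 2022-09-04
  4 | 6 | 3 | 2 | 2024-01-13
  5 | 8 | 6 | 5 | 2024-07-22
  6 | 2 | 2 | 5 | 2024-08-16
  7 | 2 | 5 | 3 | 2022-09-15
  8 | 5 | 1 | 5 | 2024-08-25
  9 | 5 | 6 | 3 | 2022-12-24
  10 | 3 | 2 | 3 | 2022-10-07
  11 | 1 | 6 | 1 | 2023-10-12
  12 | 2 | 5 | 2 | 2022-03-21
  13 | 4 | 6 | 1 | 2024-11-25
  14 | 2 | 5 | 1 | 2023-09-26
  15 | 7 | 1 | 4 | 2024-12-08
SELECT p.name, COUNT(*) AS n FROM orders c JOIN customers p ON c.customer_id = p.id GROUP BY p.id, p.name

Execution result:
name | n
Eve Davis | 1
Leo Williams | 5
Peter Johnson | 2
Noah Miller | 1
David Brown | 2
Alice Miller | 1
Leo Garcia | 2
Ivy Brown | 1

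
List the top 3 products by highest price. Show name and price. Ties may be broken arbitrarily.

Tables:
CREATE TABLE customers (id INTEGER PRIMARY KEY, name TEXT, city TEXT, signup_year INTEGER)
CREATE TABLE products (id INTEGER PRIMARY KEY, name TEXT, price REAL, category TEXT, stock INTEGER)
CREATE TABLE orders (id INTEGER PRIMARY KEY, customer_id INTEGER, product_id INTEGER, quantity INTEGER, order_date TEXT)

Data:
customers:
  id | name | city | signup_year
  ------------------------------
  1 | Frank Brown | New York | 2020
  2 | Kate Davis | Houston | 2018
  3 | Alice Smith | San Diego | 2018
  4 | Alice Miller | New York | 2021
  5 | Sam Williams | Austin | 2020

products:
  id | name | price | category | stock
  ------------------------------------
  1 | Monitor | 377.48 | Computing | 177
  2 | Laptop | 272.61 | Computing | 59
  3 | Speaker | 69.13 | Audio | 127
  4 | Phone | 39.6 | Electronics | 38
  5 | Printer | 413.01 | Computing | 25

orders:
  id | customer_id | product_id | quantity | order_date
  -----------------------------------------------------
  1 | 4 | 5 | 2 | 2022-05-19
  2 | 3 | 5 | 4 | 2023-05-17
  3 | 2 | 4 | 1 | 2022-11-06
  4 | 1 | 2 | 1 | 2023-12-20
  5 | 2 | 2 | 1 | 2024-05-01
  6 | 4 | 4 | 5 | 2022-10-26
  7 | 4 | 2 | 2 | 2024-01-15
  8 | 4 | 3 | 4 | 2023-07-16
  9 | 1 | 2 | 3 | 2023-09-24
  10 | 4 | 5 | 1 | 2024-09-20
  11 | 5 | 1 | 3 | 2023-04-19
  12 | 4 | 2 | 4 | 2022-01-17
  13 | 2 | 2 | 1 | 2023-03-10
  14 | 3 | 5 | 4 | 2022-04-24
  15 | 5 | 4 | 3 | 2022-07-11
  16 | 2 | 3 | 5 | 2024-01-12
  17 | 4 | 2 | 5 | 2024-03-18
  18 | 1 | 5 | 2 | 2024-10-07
SELECT name, price FROM products ORDER BY price DESC LIMIT 3

Execution result:
name | price
Printer | 413.01
Monitor | 377.48
Laptop | 272.61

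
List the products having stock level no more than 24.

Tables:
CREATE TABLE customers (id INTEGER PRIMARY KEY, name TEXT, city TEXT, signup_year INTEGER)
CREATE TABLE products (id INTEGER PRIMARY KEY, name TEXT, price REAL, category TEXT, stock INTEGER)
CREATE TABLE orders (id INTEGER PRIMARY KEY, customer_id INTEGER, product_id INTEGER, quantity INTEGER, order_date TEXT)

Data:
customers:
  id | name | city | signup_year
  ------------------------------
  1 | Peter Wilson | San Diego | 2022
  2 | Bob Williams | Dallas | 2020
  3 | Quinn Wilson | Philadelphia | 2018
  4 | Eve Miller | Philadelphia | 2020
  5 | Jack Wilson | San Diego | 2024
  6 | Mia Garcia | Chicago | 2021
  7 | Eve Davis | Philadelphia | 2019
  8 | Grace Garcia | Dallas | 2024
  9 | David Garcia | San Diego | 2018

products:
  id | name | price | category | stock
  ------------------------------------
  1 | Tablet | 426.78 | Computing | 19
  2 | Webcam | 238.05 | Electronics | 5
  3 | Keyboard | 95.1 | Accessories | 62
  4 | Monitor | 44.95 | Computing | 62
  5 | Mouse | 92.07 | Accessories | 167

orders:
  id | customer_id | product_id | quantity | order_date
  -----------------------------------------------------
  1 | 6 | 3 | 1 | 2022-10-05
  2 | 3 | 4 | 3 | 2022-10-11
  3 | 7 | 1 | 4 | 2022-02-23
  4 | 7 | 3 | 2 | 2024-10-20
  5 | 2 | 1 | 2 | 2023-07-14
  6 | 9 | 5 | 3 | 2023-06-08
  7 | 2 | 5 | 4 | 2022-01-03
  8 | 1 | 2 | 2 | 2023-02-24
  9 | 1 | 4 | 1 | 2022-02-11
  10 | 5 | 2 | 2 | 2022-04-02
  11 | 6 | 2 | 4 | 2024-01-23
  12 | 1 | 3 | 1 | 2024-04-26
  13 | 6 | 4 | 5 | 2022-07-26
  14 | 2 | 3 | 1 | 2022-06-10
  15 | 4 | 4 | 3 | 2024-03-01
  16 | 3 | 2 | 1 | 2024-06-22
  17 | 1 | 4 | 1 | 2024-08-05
SELECT name, stock FROM products WHERE stock <= 24

Execution result:
name | stock
Tablet | 19
Webcam | 5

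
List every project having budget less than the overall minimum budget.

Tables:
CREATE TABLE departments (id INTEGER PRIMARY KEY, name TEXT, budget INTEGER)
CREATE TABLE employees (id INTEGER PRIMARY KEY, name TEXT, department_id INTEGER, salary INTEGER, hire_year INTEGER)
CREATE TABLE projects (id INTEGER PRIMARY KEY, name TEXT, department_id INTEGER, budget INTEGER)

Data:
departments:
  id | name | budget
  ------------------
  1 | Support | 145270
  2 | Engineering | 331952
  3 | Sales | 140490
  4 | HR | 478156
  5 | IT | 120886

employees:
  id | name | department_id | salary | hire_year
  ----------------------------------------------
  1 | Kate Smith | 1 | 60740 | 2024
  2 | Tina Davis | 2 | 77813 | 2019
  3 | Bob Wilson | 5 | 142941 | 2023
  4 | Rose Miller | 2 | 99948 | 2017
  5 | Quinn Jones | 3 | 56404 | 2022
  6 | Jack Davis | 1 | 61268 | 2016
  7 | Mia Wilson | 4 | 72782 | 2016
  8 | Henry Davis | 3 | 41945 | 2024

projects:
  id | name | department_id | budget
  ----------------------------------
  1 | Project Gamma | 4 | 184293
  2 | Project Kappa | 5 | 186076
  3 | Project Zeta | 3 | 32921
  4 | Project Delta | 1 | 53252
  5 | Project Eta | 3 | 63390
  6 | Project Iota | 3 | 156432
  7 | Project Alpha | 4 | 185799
SELECT name, budget FROM projects WHERE budget < (SELECT MIN(budget) FROM projects)

Execution result:
(no rows)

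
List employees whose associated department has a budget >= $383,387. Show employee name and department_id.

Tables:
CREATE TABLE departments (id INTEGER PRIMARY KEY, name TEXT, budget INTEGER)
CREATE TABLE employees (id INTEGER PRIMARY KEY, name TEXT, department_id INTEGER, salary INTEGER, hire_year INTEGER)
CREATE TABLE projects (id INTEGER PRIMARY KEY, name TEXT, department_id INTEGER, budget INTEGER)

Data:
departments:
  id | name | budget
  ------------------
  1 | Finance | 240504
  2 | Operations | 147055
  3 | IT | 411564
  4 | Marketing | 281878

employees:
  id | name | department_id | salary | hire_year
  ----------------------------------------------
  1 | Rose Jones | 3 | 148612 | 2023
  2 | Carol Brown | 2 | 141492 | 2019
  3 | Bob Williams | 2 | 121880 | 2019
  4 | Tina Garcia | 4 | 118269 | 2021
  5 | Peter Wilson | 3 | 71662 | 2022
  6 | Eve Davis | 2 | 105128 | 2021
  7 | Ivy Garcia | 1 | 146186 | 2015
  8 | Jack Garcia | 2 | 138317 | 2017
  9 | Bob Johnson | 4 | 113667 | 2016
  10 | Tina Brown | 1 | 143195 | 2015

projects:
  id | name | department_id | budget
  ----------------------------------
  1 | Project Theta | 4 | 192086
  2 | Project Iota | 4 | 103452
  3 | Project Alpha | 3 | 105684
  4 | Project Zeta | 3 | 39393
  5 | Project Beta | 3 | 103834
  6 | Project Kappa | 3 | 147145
SELECT name, department_id FROM employees WHERE department_id IN (SELECT id FROM departments WHERE budget >= 383387)

Execution result:
name | department_id
Rose Jones | 3
Peter Wilson | 3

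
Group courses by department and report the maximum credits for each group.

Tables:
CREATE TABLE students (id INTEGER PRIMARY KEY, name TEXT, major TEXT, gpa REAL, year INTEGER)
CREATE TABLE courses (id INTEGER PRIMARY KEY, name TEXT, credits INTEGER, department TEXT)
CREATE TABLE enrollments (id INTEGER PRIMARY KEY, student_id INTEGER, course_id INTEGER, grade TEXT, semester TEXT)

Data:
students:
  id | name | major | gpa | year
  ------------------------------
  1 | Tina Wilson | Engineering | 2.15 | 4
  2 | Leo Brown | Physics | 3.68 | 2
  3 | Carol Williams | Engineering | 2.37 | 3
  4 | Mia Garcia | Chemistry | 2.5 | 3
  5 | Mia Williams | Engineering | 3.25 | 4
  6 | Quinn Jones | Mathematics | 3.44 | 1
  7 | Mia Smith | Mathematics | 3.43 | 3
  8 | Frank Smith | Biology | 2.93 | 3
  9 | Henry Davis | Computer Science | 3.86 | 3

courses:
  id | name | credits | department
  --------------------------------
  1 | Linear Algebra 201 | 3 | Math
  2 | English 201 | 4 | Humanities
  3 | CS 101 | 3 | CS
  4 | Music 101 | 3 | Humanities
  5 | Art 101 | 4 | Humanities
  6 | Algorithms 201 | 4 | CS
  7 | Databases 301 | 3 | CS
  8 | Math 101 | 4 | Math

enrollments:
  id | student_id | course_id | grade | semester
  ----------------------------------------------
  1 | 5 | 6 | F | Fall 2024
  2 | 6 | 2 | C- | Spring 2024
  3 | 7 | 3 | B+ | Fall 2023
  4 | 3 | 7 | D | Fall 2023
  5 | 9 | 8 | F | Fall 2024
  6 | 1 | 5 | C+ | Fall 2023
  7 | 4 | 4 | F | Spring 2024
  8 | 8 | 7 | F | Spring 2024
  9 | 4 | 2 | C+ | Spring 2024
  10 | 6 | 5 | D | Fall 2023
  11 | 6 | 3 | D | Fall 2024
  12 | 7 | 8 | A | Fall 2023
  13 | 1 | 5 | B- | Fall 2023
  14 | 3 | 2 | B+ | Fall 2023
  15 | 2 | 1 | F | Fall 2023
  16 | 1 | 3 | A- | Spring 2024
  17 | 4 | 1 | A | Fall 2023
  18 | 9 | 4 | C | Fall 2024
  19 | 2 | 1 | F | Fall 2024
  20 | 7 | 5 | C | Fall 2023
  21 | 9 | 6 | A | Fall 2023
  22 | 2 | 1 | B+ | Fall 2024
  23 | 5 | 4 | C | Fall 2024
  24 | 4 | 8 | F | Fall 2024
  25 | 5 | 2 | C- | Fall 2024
SELECT department, MAX(credits) AS max_credits FROM courses GROUP BY department

Execution result:
department | max_credits
CS | 4
Humanities | 4
Math | 4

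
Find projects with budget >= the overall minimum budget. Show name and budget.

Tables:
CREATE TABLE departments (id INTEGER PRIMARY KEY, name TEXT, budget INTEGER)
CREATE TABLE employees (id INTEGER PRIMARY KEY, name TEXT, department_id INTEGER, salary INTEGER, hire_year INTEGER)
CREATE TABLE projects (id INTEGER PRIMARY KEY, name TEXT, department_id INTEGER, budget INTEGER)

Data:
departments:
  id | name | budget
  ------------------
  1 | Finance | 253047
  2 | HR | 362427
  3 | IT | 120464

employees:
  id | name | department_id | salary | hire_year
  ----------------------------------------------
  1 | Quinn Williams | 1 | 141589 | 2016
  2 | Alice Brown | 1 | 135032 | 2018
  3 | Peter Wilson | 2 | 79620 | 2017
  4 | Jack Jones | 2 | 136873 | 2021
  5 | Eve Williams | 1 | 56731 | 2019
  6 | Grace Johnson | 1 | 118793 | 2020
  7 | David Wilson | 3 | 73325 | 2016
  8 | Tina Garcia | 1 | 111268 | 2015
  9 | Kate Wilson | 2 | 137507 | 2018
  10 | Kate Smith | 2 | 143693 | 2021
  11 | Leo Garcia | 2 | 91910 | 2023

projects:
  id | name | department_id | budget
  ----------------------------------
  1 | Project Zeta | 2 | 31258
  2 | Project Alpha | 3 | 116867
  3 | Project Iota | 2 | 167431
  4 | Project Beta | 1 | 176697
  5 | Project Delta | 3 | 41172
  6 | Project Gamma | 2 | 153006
SELECT name, budget FROM projects WHERE budget >= (SELECT MIN(budget) FROM projects)

Execution result:
name | budget
Project Zeta | 31258
Project Alpha | 116867
Project Iota | 167431
Project Beta | 176697
Project Delta | 41172
Project Gamma | 153006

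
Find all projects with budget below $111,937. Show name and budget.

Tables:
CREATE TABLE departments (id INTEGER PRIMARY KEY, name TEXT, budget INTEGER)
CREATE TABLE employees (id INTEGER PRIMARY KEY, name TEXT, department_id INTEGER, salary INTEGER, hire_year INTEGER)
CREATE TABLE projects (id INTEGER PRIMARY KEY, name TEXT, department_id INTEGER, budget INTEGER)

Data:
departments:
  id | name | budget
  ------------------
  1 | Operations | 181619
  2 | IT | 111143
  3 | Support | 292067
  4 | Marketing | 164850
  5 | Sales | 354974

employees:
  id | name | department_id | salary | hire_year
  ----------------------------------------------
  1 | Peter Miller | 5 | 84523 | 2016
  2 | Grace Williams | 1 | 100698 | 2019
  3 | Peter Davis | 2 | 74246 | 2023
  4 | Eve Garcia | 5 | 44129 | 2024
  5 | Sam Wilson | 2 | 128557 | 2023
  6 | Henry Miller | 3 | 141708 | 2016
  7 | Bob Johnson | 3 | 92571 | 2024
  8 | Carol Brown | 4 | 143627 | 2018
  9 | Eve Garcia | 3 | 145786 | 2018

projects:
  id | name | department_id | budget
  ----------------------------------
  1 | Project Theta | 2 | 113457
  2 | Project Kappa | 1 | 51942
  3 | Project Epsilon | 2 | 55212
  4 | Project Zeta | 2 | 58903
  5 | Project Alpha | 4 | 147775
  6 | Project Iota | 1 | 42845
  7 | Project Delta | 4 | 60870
SELECT name, budget FROM projects WHERE budget < 111937

Execution result:
name | budget
Project Kappa | 51942
Project Epsilon | 55212
Project Zeta | 58903
Project Iota | 42845
Project Delta | 60870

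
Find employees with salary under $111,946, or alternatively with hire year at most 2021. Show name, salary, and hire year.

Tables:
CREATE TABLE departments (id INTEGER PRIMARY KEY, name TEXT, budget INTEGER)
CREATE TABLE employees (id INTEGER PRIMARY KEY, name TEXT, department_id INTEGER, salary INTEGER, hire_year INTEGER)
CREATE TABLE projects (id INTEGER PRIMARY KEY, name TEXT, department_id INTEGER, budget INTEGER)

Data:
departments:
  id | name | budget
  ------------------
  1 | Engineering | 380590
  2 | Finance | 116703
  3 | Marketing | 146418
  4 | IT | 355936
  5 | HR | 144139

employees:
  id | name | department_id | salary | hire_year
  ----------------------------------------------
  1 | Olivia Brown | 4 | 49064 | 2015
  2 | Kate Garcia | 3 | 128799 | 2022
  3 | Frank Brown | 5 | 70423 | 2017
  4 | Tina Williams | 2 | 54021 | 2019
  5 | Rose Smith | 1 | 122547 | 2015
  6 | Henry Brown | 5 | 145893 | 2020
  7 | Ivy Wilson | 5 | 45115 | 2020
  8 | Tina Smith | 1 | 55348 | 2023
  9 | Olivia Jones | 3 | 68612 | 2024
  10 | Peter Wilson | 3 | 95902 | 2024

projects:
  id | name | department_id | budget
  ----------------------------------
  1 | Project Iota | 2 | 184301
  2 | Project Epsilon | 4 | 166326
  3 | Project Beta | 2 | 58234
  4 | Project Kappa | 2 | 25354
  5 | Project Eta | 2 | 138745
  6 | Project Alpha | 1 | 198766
SELECT name, salary, hire_year FROM employees WHERE salary < 111946 OR hire_year <= 2021

Execution result:
name | salary | hire_year
Olivia Brown | 49064 | 2015
Frank Brown | 70423 | 2017
Tina Williams | 54021 | 2019
Rose Smith | 122547 | 2015
Henry Brown | 145893 | 2020
Ivy Wilson | 45115 | 2020
Tina Smith | 55348 | 2023
Olivia Jones | 68612 | 2024
Peter Wilson | 95902 | 2024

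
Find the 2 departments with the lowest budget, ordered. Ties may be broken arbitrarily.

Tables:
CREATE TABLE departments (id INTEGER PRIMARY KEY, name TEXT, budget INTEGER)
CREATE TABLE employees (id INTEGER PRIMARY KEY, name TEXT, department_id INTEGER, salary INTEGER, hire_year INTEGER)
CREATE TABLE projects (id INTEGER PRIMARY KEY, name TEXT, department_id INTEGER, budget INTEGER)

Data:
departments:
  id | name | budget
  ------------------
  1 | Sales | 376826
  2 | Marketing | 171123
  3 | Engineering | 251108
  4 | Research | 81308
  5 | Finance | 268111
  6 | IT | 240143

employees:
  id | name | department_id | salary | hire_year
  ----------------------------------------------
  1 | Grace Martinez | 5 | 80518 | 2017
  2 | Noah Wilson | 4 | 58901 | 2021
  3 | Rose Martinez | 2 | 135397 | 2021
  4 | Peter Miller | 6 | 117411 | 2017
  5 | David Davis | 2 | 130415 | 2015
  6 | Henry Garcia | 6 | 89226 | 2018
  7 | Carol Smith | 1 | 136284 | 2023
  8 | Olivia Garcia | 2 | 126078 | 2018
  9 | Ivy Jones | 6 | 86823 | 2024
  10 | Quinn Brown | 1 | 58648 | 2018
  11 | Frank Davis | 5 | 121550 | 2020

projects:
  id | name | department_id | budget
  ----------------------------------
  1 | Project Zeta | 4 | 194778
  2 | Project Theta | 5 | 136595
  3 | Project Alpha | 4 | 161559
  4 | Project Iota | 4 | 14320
SELECT name, budget FROM departments ORDER BY budget ASC LIMIT 2

Execution result:
name | budget
Research | 81308
Marketing | 171123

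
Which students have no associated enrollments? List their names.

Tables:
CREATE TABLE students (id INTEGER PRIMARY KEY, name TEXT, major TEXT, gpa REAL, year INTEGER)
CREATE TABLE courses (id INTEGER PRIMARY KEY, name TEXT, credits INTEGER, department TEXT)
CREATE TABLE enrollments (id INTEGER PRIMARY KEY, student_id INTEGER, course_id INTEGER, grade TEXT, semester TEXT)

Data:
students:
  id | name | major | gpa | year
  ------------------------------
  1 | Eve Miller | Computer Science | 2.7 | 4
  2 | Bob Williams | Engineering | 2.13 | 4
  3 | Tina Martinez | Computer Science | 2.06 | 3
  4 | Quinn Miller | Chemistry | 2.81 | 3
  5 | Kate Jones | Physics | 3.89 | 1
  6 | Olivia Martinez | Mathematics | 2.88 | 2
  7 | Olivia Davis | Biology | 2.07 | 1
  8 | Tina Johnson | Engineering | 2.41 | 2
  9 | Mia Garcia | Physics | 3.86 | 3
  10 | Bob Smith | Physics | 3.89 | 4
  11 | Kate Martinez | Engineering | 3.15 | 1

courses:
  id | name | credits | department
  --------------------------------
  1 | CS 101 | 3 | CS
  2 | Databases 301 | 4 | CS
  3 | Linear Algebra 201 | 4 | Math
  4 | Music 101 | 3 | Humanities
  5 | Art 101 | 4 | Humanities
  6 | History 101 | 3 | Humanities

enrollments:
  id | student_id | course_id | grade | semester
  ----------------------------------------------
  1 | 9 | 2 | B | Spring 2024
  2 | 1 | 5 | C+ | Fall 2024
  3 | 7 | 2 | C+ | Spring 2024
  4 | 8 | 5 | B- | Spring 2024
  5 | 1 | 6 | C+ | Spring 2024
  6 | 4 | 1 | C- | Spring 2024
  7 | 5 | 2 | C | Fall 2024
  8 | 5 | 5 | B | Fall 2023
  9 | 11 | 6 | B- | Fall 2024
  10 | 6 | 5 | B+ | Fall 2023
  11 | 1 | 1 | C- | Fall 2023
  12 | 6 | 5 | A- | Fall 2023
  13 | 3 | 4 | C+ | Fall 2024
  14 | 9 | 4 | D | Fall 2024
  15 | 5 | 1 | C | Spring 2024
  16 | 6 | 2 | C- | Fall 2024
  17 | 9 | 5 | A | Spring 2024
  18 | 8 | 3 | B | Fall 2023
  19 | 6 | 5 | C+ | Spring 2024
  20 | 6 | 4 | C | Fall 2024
SELECT p.name FROM students p LEFT JOIN enrollments c ON c.student_id = p.id WHERE c.id IS NULL

Execution result:
name
Bob Williams
Bob Smith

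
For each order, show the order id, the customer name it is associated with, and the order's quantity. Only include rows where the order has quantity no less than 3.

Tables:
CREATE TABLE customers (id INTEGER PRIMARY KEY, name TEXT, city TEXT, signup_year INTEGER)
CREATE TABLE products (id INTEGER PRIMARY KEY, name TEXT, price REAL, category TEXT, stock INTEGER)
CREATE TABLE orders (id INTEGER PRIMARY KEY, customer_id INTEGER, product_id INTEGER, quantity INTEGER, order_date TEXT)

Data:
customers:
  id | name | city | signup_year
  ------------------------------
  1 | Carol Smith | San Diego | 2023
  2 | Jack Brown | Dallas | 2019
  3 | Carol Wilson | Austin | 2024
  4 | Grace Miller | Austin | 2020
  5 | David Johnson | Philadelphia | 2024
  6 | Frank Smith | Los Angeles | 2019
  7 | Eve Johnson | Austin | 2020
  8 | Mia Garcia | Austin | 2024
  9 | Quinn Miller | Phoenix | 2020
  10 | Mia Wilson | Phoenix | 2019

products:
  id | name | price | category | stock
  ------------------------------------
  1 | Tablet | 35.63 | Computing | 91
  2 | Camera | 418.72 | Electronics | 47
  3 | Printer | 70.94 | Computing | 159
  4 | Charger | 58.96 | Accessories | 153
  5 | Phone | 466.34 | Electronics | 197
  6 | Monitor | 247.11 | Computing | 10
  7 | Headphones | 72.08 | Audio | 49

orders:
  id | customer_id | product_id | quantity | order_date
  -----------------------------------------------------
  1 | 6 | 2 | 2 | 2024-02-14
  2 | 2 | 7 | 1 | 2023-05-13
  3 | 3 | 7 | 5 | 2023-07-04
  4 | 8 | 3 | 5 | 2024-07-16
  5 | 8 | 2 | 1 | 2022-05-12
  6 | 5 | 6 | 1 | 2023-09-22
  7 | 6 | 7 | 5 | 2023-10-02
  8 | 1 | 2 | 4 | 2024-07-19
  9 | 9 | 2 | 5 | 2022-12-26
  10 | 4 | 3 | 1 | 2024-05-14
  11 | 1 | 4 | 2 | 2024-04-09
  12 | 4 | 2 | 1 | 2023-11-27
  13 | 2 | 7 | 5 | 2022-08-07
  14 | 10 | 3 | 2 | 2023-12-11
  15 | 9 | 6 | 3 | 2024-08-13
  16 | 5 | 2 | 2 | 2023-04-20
SELECT c.id, p.name AS customer, c.quantity FROM orders c JOIN customers p ON c.customer_id = p.id WHERE c.quantity >= 3

Execution result:
id | customer | quantity
3 | Carol Wilson | 5
4 | Mia Garcia | 5
7 | Frank Smith | 5
8 | Carol Smith | 4
9 | Quinn Miller | 5
13 | Jack Brown | 5
15 | Quinn Miller | 3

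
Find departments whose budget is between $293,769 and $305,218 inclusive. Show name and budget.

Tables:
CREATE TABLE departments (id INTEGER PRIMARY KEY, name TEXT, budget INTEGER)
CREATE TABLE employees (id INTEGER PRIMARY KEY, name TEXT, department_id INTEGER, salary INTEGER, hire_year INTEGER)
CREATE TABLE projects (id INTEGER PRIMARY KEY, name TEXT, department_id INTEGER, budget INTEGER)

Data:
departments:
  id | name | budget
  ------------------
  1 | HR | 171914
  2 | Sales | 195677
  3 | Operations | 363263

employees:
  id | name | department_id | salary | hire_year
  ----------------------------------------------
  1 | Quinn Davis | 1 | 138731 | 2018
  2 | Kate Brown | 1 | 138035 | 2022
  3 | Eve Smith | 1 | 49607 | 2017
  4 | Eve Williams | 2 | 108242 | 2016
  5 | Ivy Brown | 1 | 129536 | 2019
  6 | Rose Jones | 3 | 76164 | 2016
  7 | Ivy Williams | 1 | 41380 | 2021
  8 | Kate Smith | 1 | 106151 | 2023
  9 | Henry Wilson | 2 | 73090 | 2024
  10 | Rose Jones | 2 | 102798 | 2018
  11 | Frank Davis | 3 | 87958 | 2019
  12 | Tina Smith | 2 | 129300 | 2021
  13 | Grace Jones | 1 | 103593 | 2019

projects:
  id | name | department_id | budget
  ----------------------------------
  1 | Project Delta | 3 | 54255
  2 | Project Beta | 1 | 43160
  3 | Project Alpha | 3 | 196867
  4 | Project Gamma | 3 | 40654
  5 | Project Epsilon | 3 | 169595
SELECT name, budget FROM departments WHERE budget BETWEEN 293769 AND 305218

Execution result:
(no rows)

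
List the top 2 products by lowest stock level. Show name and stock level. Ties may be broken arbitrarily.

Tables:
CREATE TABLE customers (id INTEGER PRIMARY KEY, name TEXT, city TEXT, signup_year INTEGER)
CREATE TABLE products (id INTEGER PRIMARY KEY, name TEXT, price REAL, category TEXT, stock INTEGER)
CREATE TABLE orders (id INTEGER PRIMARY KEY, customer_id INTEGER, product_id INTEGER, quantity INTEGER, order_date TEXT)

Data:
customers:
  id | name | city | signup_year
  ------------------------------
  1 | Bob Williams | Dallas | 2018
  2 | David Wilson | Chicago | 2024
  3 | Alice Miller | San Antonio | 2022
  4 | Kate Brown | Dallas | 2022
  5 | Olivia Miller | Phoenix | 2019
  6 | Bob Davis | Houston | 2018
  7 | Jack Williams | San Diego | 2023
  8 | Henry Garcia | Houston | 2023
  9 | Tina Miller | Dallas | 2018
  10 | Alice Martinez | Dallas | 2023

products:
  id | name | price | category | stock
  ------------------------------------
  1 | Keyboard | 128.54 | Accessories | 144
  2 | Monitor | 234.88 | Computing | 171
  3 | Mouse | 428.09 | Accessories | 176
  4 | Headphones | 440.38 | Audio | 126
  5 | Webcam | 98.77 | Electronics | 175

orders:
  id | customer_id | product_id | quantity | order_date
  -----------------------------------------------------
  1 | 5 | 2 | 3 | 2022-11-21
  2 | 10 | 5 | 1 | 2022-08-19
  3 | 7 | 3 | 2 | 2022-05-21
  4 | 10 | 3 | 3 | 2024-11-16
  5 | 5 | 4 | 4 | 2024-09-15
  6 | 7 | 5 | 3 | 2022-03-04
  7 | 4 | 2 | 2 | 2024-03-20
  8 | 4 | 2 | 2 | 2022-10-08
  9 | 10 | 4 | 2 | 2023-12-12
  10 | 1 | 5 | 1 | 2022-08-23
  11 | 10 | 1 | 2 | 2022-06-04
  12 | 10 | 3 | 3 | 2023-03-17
SELECT name, stock FROM products ORDER BY stock ASC LIMIT 2

Execution result:
name | stock
Headphones | 126
Keyboard | 144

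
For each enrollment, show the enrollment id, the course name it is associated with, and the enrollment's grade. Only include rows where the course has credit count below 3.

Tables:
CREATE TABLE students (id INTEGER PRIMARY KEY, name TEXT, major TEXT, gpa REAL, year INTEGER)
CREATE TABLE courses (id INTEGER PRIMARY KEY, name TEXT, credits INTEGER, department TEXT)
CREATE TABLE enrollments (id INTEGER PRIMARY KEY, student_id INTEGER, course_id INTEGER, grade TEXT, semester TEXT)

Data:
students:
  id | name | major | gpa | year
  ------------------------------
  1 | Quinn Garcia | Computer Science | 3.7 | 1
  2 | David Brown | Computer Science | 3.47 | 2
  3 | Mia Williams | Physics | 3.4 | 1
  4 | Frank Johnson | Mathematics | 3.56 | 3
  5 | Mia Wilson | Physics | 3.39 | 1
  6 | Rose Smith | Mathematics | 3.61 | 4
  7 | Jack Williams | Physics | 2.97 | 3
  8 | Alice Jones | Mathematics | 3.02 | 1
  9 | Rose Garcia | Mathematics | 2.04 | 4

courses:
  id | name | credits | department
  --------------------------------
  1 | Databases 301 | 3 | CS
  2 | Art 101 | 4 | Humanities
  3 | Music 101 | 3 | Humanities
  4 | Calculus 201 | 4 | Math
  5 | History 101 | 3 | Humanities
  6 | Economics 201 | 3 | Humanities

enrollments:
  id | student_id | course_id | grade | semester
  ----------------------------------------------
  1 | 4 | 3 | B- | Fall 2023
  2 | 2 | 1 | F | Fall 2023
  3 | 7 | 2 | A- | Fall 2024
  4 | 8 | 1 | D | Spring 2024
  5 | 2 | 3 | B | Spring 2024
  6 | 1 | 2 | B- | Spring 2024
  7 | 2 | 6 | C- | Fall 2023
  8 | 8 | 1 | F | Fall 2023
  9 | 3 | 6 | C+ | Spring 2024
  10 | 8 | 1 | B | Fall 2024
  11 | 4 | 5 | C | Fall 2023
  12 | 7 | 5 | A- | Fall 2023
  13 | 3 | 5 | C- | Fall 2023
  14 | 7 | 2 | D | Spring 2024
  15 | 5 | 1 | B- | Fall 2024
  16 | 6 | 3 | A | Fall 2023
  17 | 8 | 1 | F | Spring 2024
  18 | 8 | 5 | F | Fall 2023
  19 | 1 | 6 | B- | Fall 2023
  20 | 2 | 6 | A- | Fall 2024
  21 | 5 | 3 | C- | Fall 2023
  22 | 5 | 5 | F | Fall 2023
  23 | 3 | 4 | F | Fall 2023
SELECT c.id, p.name AS course, c.grade FROM enrollments c JOIN courses p ON c.course_id = p.id WHERE p.credits < 3

Execution result:
(no rows)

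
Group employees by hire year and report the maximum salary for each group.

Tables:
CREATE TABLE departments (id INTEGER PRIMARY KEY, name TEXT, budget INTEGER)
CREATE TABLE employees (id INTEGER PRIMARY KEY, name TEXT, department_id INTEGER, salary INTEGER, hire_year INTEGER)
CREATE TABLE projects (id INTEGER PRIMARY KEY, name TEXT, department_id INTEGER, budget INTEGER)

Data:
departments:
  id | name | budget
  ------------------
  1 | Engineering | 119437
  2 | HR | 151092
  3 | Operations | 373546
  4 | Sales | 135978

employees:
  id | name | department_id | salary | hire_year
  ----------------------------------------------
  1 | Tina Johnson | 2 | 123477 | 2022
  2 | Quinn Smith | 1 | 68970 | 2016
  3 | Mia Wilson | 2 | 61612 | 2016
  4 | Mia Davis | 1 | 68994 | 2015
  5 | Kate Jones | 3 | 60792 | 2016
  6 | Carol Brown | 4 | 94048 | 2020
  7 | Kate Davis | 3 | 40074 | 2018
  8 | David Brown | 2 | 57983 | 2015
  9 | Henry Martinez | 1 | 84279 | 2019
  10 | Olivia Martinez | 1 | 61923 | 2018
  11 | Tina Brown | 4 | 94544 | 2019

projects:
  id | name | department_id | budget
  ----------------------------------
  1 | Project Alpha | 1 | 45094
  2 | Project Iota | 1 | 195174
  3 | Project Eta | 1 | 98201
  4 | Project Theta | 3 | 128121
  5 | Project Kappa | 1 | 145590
SELECT hire_year, MAX(salary) AS max_salary FROM employees GROUP BY hire_year

Execution result:
hire_year | max_salary
2015 | 68994
2016 | 68970
2018 | 61923
2019 | 94544
2020 | 94048
2022 | 123477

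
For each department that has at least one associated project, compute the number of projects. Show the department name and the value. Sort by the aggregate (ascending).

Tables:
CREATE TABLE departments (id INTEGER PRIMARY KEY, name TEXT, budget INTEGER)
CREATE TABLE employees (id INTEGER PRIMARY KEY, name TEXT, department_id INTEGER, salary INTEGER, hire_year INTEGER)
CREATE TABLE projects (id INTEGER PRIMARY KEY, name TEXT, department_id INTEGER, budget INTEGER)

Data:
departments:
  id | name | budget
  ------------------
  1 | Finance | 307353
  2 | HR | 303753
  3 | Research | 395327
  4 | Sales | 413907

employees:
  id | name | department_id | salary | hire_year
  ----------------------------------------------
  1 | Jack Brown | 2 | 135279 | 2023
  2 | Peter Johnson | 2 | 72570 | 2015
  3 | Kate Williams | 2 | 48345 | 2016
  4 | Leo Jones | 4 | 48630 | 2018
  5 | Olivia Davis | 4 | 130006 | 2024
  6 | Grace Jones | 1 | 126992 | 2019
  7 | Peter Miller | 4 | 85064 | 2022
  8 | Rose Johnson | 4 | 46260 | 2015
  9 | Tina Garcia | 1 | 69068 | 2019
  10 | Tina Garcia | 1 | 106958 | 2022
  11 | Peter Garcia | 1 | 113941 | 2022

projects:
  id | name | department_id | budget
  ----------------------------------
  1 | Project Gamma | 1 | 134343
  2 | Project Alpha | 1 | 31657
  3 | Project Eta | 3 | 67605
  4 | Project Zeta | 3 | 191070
SELECT p.name, COUNT(*) AS n FROM projects c JOIN departments p ON c.department_id = p.id GROUP BY p.id, p.name ORDER BY n ASC

Execution result:
name | n
Finance | 2
Research | 2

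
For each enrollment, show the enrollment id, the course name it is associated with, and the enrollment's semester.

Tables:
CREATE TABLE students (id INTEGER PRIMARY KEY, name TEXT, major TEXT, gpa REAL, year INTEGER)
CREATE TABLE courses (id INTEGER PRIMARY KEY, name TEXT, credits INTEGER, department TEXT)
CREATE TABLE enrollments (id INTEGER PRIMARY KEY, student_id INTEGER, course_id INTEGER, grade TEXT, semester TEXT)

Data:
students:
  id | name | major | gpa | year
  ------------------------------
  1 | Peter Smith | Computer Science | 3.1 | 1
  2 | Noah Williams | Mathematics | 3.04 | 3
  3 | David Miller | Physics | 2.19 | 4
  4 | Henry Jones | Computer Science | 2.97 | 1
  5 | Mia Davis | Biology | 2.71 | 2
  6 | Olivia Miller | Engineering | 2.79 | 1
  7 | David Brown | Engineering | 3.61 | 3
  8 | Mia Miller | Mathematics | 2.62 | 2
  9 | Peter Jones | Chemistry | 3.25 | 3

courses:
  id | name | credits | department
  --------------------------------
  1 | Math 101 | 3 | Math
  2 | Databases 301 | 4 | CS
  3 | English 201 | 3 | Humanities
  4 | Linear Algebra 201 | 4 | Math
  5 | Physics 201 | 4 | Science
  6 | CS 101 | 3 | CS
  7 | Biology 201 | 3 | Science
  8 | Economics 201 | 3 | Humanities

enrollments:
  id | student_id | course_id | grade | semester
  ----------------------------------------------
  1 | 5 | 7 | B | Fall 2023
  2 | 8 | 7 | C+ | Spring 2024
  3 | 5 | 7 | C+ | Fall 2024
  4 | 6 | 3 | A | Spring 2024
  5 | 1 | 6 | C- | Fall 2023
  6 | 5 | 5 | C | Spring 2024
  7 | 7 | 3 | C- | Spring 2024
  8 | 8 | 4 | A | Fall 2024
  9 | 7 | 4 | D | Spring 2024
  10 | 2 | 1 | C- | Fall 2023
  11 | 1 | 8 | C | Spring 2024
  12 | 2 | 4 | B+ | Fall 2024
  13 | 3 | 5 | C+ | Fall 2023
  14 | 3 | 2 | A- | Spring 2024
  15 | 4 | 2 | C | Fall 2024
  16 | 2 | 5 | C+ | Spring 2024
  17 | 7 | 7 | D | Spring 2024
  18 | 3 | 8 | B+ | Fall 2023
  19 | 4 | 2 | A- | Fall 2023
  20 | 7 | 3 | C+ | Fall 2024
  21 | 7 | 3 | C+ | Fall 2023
SELECT c.id, p.name AS course, c.semester FROM enrollments c JOIN courses p ON c.course_id = p.id

Execution result:
id | course | semester
1 | Biology 201 | Fall 2023
2 | Biology 201 | Spring 2024
3 | Biology 201 | Fall 2024
4 | English 201 | Spring 2024
5 | CS 101 | Fall 2023
6 | Physics 201 | Spring 2024
7 | English 201 | Spring 2024
8 | Linear Algebra 201 | Fall 2024
9 | Linear Algebra 201 | Spring 2024
10 | Math 101 | Fall 2023
11 | Economics 201 | Spring 2024
12 | Linear Algebra 201 | Fall 2024
13 | Physics 201 | Fall 2023
14 | Databases 301 | Spring 2024
15 | Databases 301 | Fall 2024
16 | Physics 201 | Spring 2024
17 | Biology 201 | Spring 2024
18 | Economics 201 | Fall 2023
19 | Databases 301 | Fall 2023
20 | English 201 | Fall 2024
21 | English 201 | Fall 2023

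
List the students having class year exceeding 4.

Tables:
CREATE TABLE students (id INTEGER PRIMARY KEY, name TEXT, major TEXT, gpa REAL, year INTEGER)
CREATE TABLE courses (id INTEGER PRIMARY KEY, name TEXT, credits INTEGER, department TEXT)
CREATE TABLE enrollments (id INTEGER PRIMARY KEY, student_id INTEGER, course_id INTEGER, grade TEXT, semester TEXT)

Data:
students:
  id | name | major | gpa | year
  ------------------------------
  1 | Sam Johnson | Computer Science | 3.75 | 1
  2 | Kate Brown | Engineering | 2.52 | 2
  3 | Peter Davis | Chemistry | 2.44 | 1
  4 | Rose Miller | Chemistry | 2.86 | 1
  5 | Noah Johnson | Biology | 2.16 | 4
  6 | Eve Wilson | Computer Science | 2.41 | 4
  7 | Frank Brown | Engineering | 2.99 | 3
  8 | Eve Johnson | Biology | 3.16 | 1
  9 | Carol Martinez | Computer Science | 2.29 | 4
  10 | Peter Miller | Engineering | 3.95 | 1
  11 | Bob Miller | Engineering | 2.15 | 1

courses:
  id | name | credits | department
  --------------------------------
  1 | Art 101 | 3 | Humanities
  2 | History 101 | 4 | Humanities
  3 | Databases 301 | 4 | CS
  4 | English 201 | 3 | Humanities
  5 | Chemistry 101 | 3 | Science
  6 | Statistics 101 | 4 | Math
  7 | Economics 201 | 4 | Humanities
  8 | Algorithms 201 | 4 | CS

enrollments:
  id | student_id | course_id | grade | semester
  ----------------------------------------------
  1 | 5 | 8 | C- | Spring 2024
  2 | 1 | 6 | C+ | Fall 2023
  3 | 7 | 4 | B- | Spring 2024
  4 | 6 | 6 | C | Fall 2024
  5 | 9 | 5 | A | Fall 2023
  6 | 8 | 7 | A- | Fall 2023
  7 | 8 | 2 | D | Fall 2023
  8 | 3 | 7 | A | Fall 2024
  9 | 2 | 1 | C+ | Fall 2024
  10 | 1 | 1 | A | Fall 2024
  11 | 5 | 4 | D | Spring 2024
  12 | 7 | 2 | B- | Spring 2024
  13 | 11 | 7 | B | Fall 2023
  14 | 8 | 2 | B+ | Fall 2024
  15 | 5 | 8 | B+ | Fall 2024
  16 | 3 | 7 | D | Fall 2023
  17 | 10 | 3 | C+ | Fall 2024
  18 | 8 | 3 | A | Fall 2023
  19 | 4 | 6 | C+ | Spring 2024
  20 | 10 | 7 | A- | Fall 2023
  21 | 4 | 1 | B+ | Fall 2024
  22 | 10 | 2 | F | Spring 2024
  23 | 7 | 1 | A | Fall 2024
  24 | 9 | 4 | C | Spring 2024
SELECT name, year FROM students WHERE year > 4

Execution result:
(no rows)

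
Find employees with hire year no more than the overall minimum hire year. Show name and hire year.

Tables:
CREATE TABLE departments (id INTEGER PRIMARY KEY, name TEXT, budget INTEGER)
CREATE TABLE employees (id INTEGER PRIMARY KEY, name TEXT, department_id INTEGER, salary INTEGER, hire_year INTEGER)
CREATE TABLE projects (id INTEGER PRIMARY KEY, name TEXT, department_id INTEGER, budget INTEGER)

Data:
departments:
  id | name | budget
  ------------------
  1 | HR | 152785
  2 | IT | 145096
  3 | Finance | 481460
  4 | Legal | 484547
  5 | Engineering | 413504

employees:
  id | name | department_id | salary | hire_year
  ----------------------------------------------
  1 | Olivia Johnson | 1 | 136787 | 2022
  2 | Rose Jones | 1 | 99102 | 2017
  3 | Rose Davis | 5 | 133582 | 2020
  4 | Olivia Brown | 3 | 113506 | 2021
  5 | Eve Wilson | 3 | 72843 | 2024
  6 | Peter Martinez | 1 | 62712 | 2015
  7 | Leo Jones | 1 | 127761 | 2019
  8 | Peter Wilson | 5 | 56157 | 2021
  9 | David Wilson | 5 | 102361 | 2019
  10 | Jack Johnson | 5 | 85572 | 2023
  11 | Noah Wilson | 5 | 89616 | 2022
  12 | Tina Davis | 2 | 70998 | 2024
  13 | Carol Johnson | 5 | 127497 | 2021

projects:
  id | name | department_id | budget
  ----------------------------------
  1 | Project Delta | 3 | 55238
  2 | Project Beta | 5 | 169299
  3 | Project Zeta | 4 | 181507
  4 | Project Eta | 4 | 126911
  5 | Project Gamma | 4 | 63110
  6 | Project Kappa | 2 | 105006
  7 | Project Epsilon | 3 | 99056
SELECT name, hire_year FROM employees WHERE hire_year <= (SELECT MIN(hire_year) FROM employees)

Execution result:
name | hire_year
Peter Martinez | 2015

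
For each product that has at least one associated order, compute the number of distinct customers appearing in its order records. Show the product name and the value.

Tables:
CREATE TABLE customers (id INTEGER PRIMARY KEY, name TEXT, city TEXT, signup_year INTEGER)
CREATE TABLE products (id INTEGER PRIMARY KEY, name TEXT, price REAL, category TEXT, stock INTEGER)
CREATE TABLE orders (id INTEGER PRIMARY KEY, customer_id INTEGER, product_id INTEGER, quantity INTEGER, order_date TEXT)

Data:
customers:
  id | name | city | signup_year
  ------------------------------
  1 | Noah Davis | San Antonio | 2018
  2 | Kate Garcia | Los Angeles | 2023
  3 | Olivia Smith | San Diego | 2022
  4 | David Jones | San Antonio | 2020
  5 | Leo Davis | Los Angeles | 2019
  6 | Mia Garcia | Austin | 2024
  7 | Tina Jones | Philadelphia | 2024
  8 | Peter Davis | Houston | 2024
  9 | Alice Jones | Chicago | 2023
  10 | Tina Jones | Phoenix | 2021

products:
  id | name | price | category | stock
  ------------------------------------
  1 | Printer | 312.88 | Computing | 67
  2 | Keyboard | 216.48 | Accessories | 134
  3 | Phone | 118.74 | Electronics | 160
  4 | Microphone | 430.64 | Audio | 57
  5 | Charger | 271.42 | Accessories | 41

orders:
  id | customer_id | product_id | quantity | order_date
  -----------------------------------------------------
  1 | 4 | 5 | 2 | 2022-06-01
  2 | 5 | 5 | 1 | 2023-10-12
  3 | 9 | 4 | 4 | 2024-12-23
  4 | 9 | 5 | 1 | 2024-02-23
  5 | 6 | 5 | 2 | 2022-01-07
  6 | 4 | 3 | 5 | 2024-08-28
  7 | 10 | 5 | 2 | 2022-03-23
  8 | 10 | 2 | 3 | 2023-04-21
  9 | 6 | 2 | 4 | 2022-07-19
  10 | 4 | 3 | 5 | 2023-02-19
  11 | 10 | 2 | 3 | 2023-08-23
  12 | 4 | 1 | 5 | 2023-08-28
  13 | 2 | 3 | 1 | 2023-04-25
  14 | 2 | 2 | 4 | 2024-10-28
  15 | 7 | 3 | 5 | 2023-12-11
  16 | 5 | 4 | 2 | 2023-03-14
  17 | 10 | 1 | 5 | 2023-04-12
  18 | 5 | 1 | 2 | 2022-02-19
SELECT p.name, COUNT(DISTINCT c.customer_id) AS distinct_customer_count FROM orders c JOIN products p ON c.product_id = p.id GROUP BY p.id, p.name

Execution result:
name | distinct_customer_count
Printer | 3
Keyboard | 3
Phone | 3
Microphone | 2
Charger | 5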